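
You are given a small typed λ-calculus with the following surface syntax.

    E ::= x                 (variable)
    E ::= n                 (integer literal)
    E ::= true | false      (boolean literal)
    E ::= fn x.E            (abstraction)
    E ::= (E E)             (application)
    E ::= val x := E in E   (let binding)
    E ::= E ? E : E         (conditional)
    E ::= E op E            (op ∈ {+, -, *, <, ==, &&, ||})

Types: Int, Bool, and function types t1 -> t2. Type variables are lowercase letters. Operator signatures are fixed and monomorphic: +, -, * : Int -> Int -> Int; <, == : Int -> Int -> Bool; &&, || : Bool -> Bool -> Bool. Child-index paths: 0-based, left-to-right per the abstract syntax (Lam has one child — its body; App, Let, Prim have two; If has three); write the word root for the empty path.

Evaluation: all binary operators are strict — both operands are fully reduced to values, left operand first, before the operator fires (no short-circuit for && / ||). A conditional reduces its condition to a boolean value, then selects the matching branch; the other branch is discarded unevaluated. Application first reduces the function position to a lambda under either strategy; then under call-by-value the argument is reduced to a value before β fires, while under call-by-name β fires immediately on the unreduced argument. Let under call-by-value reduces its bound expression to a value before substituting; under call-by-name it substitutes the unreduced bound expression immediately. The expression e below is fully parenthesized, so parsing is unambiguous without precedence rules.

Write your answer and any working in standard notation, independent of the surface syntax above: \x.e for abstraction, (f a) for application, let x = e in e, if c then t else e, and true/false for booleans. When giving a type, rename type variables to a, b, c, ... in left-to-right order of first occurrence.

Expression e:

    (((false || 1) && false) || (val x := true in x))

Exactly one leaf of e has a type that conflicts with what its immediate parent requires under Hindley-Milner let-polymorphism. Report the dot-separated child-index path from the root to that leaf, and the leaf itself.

Working:
  unify Bool ~ Bool
  unify Int ~ Bool
  FAIL: mismatch Int ~ Bool

Answer: 0.0.1 : 1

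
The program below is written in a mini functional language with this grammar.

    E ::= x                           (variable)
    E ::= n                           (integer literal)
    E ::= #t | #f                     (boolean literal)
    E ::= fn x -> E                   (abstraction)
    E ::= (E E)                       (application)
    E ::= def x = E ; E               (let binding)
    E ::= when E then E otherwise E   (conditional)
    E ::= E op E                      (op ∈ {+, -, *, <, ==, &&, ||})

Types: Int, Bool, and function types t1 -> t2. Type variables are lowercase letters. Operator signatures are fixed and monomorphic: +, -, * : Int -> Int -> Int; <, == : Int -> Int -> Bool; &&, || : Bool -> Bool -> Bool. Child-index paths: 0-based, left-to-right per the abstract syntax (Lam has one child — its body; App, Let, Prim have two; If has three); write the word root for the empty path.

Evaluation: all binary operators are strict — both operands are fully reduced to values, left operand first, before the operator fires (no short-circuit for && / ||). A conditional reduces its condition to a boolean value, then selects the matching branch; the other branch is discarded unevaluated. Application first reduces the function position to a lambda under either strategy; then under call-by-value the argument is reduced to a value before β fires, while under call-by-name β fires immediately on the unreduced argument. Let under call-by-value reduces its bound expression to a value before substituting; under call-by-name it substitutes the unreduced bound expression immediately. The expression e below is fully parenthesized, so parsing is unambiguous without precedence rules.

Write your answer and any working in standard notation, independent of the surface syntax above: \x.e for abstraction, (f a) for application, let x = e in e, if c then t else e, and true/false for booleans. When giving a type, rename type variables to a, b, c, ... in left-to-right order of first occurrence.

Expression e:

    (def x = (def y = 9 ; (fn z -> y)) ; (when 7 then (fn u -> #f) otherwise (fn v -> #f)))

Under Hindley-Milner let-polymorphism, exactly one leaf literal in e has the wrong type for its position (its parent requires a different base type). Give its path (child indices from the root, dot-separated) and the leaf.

Answer: 1.0 : 7

Working:
let y : Int
y : Int
\z._ : a -> Int
let x : forall. a -> Int
  unify Int ~ Bool
  FAIL: mismatch Int ~ Bool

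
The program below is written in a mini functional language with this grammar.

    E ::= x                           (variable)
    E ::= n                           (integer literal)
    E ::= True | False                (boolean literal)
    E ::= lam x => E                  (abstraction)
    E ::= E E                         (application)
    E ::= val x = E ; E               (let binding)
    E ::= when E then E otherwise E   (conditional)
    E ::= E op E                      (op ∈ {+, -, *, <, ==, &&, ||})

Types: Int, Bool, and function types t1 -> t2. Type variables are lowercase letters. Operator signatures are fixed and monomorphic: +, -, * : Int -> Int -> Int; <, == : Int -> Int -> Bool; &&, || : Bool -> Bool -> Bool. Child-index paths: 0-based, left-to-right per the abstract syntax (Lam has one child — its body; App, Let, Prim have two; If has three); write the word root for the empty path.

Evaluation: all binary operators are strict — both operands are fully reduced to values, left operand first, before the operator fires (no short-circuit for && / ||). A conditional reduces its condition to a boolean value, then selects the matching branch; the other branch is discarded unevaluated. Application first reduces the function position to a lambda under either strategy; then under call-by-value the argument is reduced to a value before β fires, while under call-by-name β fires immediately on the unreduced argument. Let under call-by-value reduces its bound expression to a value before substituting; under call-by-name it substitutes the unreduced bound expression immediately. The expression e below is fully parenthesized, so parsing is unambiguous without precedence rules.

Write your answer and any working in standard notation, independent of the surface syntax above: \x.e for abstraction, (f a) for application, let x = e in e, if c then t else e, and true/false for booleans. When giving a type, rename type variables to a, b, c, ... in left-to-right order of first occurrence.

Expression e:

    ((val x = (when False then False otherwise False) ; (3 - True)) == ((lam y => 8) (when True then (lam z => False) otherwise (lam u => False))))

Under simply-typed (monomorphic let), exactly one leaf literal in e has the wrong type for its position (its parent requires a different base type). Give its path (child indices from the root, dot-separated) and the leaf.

Answer: 0.1.1 : true

Working:
  unify Bool ~ Bool
  unify Bool ~ Bool
let x : Bool
  unify Int ~ Int
  unify Bool ~ Int
  FAIL: mismatch Bool ~ Int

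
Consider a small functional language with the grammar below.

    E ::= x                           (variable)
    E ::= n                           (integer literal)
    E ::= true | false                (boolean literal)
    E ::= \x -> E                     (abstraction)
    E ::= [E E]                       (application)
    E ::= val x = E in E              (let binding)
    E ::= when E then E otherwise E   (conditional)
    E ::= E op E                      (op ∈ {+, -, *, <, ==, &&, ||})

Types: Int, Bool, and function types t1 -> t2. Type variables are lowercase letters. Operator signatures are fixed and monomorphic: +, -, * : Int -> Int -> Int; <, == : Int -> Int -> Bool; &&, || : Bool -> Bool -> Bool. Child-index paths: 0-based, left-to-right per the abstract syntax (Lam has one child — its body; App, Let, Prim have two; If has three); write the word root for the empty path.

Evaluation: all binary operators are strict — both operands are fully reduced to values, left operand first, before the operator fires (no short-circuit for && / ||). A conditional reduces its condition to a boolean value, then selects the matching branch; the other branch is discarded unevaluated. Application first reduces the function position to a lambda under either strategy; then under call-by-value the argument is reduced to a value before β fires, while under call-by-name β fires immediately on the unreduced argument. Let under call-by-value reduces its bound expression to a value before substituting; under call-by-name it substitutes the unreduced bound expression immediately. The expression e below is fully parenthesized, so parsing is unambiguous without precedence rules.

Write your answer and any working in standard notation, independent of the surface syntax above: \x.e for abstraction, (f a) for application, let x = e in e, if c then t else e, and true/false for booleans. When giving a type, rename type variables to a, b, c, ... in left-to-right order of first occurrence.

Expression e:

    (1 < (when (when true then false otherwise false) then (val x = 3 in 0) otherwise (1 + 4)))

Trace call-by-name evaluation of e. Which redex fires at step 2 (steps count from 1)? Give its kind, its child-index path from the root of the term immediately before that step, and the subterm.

Working:
step 0: (1 < (if (if true then false else false) then (let x = 3 in 0) else (1 + 4)))
step 1: [if@1.0] (1 < (if false then (let x = 3 in 0) else (1 + 4)))
step 2: [if@1] (1 < (1 + 4))

Answer: if at 1 : (if false then (let x = 3 in 0) else (1 + 4))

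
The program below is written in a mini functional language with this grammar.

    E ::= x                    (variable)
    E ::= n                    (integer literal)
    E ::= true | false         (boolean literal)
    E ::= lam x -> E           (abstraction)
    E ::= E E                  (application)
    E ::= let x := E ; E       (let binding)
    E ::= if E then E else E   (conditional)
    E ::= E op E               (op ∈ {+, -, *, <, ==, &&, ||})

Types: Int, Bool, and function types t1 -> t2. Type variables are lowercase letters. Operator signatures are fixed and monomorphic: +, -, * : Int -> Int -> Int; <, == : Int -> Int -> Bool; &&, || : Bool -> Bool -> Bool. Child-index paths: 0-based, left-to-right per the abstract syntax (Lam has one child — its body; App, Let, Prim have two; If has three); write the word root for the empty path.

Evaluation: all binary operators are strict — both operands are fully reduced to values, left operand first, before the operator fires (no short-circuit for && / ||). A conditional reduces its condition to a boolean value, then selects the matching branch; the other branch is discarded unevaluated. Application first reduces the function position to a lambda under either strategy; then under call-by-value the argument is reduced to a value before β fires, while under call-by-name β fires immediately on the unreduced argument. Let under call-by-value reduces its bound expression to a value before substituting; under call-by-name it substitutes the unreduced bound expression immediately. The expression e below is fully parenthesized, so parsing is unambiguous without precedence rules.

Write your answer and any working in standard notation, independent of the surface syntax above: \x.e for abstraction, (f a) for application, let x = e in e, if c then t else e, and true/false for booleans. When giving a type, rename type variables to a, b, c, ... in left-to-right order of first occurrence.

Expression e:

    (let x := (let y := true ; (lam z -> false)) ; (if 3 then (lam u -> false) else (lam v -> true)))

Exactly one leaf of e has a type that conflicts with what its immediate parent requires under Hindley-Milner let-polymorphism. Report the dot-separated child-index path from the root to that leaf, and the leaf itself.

Trace:
let y : Bool
\z._ : a -> Bool
let x : forall. a -> Bool
  unify Int ~ Bool
  FAIL: mismatch Int ~ Bool

Answer: 1.0 : 3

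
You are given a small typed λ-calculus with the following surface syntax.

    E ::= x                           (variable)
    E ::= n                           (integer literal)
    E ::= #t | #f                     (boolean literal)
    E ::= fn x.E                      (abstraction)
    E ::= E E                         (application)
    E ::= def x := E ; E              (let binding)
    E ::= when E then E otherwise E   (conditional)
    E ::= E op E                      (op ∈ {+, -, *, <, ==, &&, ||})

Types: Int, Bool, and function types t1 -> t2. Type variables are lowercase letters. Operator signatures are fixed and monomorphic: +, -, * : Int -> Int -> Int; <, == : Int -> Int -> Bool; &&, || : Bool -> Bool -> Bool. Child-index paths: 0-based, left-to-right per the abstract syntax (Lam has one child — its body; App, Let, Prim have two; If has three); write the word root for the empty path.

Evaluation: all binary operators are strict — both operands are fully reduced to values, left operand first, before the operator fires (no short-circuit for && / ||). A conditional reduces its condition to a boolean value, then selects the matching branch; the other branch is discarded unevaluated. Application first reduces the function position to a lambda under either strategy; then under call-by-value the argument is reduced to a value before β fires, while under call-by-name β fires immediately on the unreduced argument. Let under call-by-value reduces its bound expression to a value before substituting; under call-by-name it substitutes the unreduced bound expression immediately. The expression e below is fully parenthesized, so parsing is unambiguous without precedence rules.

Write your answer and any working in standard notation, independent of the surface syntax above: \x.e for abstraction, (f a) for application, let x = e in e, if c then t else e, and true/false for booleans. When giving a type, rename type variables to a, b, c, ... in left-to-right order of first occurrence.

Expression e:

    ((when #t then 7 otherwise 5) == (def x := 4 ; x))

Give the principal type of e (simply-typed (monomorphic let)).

Answer: Bool

Derivation:
  unify Bool ~ Bool
  unify Int ~ Int
  unify Int ~ Int
let x : Int
x : Int
  unify Int ~ Int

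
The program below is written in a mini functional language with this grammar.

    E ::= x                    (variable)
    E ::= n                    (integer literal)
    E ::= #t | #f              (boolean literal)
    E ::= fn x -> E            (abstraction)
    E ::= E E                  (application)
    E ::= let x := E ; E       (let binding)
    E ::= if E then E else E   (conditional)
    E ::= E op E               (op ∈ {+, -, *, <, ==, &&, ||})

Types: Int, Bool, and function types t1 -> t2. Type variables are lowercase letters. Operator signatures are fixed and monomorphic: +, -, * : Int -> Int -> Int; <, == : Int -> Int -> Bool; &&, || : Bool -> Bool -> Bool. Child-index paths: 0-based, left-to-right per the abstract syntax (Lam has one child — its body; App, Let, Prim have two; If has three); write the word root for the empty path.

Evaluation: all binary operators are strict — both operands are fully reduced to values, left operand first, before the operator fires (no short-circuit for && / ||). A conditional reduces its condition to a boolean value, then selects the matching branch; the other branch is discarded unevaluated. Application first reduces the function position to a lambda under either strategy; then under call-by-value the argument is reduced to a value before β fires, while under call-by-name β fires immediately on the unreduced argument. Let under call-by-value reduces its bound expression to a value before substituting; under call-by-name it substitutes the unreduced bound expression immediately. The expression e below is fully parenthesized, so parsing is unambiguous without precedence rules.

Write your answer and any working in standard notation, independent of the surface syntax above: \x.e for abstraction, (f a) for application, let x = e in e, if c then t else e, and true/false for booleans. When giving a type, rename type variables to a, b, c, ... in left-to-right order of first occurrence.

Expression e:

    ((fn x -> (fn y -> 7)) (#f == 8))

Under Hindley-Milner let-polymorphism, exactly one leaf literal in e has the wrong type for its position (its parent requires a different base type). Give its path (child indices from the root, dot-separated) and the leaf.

Answer: 1.0 : false

Trace:
\y._ : b -> Int
\x._ : a -> b -> Int
  unify Bool ~ Int
  FAIL: mismatch Bool ~ Int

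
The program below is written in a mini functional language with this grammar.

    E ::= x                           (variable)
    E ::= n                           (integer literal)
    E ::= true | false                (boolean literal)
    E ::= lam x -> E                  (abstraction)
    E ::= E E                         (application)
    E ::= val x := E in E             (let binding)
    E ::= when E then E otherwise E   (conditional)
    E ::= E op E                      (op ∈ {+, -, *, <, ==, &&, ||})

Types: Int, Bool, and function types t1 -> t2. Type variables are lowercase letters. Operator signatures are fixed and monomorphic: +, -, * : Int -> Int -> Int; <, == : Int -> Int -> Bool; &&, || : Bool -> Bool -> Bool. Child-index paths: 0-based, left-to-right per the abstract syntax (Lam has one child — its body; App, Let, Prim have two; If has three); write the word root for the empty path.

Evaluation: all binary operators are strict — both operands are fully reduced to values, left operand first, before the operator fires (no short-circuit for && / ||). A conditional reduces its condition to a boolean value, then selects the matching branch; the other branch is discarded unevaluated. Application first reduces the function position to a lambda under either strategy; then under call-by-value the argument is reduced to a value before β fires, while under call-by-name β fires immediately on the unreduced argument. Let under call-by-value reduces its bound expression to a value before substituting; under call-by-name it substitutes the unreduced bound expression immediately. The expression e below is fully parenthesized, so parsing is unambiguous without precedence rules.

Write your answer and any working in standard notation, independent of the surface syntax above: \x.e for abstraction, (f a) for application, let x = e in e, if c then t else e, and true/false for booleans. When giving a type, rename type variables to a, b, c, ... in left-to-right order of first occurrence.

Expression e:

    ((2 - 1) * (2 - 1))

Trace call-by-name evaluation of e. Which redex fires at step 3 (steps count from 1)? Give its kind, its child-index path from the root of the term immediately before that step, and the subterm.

Working:
step 0: ((2 - 1) * (2 - 1))
step 1: [delta@0] (1 * (2 - 1))
step 2: [delta@1] (1 * 1)
step 3: [delta@root] 1

Answer: delta at root : (1 * 1)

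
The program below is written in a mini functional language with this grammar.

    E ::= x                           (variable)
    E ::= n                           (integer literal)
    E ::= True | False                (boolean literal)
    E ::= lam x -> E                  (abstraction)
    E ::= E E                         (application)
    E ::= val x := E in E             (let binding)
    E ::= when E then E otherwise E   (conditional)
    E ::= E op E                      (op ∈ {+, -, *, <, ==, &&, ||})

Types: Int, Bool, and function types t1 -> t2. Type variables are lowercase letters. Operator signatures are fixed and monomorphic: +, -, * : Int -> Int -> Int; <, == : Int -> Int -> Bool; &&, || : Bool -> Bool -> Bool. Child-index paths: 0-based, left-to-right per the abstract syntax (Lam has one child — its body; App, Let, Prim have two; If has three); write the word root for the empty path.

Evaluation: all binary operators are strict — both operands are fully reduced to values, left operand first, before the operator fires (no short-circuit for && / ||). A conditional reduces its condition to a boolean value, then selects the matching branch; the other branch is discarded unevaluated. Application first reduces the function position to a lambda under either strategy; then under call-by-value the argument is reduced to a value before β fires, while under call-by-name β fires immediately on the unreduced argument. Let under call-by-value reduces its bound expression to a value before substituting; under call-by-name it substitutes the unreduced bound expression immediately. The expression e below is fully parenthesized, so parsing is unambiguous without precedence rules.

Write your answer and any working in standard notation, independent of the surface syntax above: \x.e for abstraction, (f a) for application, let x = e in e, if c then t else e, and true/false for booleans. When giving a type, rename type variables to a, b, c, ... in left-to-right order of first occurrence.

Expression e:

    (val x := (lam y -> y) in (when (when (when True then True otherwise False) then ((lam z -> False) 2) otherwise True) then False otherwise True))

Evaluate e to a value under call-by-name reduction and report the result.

Answer: true

Trace:
step 0: (let x = (\y.y) in (if (if (if true then true else false) then ((\z.false) 2) else true) then false else true))
step 1: [let@root] (if (if (if true then true else false) then ((\z.false) 2) else true) then false else true)
step 2: [if@0.0] (if (if true then ((\z.false) 2) else true) then false else true)
step 3: [if@0] (if ((\z.false) 2) then false else true)
step 4: [beta@0] (if false then false else true)
step 5: [if@root] true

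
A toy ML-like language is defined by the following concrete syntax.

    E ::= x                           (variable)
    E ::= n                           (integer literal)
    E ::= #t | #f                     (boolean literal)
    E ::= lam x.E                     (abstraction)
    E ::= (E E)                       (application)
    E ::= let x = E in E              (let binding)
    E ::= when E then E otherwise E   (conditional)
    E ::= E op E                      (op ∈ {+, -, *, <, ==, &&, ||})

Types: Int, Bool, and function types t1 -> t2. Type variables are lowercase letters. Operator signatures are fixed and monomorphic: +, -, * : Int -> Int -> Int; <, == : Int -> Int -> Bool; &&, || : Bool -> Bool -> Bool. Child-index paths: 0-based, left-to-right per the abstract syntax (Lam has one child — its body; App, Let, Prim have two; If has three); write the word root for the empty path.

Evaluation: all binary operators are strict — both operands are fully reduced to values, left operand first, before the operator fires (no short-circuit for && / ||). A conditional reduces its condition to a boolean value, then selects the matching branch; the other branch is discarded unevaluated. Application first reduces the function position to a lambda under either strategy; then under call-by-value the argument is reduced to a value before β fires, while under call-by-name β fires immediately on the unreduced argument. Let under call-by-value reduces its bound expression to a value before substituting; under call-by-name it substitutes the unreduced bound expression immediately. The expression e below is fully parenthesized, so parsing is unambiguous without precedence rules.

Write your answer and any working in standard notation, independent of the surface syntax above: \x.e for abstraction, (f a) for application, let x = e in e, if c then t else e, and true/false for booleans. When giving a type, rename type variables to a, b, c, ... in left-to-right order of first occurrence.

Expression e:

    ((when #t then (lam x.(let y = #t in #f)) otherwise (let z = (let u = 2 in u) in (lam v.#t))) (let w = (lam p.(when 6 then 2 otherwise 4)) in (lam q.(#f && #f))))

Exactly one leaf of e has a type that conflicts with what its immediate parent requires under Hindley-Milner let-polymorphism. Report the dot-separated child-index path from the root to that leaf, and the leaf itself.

Answer: 1.0.0.0 : 6

Derivation:
  unify Bool ~ Bool
let y : Bool
\x._ : a -> Bool
let u : Int
u : Int
let z : Int
\v._ : b -> Bool
  unify a -> Bool ~ b -> Bool
  unify a ~ b
  unify Bool ~ Bool
  unify Int ~ Bool
  FAIL: mismatch Int ~ Bool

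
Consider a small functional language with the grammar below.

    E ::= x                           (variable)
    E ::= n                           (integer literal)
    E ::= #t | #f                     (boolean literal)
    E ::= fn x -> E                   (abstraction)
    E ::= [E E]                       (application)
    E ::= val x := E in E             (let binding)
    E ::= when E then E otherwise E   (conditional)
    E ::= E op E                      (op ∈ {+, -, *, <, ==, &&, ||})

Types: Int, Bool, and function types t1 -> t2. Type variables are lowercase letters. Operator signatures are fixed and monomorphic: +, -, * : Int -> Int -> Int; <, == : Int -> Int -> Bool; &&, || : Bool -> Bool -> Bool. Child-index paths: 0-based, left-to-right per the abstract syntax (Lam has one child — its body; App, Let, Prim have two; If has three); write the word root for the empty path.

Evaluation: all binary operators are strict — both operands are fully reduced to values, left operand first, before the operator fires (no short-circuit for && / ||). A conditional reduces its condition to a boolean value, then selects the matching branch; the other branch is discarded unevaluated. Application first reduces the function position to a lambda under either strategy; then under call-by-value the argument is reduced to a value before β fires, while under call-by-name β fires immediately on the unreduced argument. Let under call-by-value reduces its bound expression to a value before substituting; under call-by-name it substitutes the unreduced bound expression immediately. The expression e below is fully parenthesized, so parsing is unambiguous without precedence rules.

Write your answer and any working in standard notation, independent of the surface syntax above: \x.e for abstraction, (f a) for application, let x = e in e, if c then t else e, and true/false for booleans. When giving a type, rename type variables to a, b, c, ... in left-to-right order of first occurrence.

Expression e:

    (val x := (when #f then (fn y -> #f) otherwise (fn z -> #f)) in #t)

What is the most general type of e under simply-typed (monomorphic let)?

Working:
  unify Bool ~ Bool
\y._ : a -> Bool
\z._ : b -> Bool
  unify a -> Bool ~ b -> Bool
  unify a ~ b
  unify Bool ~ Bool
let x : b -> Bool

Answer: Bool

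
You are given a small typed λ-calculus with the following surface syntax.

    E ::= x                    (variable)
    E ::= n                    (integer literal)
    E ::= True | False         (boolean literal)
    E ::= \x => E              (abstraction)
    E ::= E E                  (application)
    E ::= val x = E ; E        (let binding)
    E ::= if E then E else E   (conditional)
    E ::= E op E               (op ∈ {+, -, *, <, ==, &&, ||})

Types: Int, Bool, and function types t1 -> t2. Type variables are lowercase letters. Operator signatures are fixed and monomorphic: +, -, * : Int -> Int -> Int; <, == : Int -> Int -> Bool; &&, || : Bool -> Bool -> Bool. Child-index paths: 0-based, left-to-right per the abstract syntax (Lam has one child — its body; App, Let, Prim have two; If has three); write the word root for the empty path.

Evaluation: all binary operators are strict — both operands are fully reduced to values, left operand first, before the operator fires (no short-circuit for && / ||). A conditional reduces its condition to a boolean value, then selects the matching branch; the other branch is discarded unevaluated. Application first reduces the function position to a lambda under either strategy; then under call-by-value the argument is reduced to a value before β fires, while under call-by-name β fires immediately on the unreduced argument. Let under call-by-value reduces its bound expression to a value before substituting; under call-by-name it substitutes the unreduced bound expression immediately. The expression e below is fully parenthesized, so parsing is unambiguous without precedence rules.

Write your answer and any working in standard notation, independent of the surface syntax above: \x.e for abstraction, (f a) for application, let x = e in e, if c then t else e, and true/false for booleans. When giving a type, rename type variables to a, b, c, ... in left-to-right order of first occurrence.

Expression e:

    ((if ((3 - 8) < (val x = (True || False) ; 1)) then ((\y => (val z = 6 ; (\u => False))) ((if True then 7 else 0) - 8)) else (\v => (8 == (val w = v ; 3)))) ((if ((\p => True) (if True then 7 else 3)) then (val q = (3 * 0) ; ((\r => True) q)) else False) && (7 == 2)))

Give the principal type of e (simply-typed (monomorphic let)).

Answer: Bool

Working:
  unify Int ~ Int
  unify Int ~ Int
  unify Int ~ Int
  unify Bool ~ Bool
  unify Bool ~ Bool
let x : Bool
  unify Int ~ Int
  unify Bool ~ Bool
let z : Int
\u._ : b -> Bool
\y._ : a -> b -> Bool
  unify Bool ~ Bool
  unify Int ~ Int
  unify Int ~ Int
  unify Int ~ Int
  unify a -> b -> Bool ~ Int -> c
  unify a ~ Int
  unify b -> Bool ~ c
_ _ : b -> Bool
  unify Int ~ Int
v : d
let w : d
  unify Int ~ Int
\v._ : d -> Bool
  unify b -> Bool ~ d -> Bool
  unify b ~ d
  unify Bool ~ Bool
\p._ : e -> Bool
  unify Bool ~ Bool
  unify Int ~ Int
  unify e -> Bool ~ Int -> f
  unify e ~ Int
  unify Bool ~ f
_ _ : Bool
  unify Bool ~ Bool
  unify Int ~ Int
  unify Int ~ Int
let q : Int
\r._ : g -> Bool
q : Int
  unify g -> Bool ~ Int -> h
  unify g ~ Int
  unify Bool ~ h
_ _ : Bool
  unify Bool ~ Bool
  unify Bool ~ Bool
  unify Int ~ Int
  unify Int ~ Int
  unify Bool ~ Bool
  unify d -> Bool ~ Bool -> i
  unify d ~ Bool
  unify Bool ~ i
_ _ : Bool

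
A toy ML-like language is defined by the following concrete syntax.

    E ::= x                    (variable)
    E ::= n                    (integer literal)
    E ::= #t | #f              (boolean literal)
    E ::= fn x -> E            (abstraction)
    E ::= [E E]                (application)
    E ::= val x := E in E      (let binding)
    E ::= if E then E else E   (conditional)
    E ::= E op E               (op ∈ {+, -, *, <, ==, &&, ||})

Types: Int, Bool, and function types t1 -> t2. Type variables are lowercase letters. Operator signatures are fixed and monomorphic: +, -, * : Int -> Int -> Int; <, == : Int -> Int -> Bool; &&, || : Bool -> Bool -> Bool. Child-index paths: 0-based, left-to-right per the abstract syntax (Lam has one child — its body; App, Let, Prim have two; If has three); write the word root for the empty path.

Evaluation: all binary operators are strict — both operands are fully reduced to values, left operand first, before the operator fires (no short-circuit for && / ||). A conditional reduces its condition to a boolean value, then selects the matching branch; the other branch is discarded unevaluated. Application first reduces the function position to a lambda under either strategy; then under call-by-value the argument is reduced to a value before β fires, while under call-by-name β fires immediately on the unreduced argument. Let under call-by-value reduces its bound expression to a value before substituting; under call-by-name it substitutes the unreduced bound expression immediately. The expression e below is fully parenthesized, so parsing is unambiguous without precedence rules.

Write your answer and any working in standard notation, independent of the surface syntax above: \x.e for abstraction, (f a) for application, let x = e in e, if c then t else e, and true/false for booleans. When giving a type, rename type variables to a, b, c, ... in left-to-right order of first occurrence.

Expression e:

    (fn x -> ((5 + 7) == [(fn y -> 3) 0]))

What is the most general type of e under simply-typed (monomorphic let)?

Working:
  unify Int ~ Int
  unify Int ~ Int
  unify Int ~ Int
\y._ : b -> Int
  unify b -> Int ~ Int -> c
  unify b ~ Int
  unify Int ~ c
_ _ : Int
  unify Int ~ Int
\x._ : a -> Bool

Answer: a -> Bool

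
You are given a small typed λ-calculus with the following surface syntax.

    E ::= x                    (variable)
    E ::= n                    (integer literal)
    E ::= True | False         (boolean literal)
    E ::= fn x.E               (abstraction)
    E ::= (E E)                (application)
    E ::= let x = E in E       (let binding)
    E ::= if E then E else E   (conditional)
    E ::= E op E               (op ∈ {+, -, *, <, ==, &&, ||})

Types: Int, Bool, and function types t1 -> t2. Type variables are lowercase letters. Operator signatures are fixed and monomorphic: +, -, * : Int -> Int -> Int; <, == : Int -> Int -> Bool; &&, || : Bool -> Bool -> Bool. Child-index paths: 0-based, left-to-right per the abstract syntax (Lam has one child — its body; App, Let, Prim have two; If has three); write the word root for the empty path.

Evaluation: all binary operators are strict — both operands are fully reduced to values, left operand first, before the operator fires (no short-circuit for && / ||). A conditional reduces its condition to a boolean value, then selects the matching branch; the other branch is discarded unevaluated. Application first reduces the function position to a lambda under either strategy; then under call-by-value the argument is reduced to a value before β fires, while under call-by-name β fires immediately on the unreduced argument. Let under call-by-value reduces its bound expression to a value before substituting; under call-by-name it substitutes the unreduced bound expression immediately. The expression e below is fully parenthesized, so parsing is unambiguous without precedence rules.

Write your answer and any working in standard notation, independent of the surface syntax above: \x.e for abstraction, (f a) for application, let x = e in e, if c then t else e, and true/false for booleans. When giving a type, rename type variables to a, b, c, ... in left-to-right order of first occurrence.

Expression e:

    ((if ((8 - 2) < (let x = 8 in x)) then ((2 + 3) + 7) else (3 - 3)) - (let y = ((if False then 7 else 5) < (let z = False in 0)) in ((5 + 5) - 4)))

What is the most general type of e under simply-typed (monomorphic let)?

Answer: Int

Derivation:
  unify Int ~ Int
  unify Int ~ Int
  unify Int ~ Int
let x : Int
x : Int
  unify Int ~ Int
  unify Bool ~ Bool
  unify Int ~ Int
  unify Int ~ Int
  unify Int ~ Int
  unify Int ~ Int
  unify Int ~ Int
  unify Int ~ Int
  unify Int ~ Int
  unify Int ~ Int
  unify Bool ~ Bool
  unify Int ~ Int
  unify Int ~ Int
let z : Bool
  unify Int ~ Int
let y : Bool
  unify Int ~ Int
  unify Int ~ Int
  unify Int ~ Int
  unify Int ~ Int
  unify Int ~ Int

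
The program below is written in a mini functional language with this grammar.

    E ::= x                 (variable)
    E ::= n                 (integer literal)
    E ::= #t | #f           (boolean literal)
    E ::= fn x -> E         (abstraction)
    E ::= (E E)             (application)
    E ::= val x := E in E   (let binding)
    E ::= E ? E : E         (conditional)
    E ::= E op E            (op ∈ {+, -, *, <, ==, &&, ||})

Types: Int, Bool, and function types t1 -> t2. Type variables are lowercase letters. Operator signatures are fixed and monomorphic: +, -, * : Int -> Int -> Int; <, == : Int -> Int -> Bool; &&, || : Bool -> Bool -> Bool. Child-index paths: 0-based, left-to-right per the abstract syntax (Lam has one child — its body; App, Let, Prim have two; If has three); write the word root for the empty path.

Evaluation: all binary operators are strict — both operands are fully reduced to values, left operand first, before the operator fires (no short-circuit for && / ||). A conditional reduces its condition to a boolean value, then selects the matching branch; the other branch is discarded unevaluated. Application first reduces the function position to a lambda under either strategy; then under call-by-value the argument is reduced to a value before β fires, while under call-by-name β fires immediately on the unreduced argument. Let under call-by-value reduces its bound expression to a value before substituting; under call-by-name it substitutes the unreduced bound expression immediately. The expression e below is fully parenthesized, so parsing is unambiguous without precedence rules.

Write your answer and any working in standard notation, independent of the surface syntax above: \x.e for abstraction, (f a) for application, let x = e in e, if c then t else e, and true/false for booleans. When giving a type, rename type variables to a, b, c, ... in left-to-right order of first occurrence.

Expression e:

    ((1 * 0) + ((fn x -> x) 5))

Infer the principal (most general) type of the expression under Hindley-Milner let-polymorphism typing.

Working:
  unify Int ~ Int
  unify Int ~ Int
  unify Int ~ Int
x : a
\x._ : a -> a
  unify a -> a ~ Int -> b
  unify a ~ Int
  unify Int ~ b
_ _ : Int
  unify Int ~ Int

Answer: Int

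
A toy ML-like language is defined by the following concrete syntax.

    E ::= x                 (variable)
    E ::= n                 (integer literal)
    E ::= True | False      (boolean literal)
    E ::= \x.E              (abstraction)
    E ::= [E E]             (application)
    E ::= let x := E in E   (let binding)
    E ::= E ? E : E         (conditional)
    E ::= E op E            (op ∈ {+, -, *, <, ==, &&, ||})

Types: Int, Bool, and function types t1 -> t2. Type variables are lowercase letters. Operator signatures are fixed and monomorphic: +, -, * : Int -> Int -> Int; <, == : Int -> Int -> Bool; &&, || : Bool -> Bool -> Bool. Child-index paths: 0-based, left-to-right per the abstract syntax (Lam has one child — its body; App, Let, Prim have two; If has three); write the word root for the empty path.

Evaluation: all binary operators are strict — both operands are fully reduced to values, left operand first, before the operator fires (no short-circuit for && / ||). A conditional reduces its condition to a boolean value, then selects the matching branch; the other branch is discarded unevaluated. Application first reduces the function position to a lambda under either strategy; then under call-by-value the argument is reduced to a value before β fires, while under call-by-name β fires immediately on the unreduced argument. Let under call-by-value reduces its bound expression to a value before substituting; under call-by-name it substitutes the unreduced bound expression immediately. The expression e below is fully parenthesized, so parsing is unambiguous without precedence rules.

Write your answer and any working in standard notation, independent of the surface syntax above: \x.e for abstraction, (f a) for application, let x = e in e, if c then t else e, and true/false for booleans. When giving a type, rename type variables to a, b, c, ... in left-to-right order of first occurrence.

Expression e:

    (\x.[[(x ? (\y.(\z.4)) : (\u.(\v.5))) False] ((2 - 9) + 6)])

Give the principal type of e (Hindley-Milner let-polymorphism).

Answer: Bool -> Int

Working:
x : a
  unify a ~ Bool
\z._ : c -> Int
\y._ : b -> c -> Int
\v._ : e -> Int
\u._ : d -> e -> Int
  unify b -> c -> Int ~ d -> e -> Int
  unify b ~ d
  unify c -> Int ~ e -> Int
  unify c ~ e
  unify Int ~ Int
  unify d -> e -> Int ~ Bool -> f
  unify d ~ Bool
  unify e -> Int ~ f
_ _ : e -> Int
  unify Int ~ Int
  unify Int ~ Int
  unify Int ~ Int
  unify Int ~ Int
  unify e -> Int ~ Int -> g
  unify e ~ Int
  unify Int ~ g
_ _ : Int
\x._ : Bool -> Int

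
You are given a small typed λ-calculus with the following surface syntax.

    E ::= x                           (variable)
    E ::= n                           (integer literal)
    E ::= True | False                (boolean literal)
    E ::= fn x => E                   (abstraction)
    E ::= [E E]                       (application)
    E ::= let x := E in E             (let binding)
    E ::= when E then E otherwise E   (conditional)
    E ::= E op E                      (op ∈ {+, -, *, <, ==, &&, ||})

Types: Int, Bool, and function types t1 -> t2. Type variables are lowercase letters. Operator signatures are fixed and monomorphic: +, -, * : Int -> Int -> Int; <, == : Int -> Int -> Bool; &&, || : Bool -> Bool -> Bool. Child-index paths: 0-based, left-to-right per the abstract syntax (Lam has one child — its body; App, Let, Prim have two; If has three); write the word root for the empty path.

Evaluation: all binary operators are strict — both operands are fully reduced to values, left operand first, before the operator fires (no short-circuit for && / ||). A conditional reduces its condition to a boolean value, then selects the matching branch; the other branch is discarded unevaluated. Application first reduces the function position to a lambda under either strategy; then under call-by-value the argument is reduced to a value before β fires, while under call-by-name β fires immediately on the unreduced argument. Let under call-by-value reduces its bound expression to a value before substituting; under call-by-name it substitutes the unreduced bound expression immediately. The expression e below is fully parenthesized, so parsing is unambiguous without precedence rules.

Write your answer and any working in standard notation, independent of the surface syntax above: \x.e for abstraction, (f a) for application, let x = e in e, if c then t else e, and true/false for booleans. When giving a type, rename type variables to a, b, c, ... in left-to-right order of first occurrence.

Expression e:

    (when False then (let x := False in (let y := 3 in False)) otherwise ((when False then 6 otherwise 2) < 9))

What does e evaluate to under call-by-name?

Answer: true

Derivation:
step 0: (if false then (let x = false in (let y = 3 in false)) else ((if false then 6 else 2) < 9))
step 1: [if@root] ((if false then 6 else 2) < 9)
step 2: [if@0] (2 < 9)
step 3: [delta@root] true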